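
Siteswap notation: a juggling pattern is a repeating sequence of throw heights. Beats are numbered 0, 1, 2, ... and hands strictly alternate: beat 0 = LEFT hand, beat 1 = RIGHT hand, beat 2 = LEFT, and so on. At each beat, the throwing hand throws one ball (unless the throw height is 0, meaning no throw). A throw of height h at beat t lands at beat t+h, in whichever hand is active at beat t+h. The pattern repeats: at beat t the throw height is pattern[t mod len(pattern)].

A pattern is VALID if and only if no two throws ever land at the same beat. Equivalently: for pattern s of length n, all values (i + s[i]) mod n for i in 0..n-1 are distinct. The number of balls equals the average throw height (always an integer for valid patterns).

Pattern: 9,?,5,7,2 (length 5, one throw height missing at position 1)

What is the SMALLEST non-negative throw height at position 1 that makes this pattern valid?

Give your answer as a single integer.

i=0: (0 + 9) mod 5 = 4
i=1: s[i]=? (unknown)
i=2: (2 + 5) mod 5 = 2
i=3: (3 + 7) mod 5 = 0
i=4: (4 + 2) mod 5 = 1
Known residues: [0, 1, 2, 4]; need a permutation of 0..4, so missing residue r = 3
Need (1 + s) mod 5 = 3; smallest s = (3 - 1) mod 5 = 2

Answer: 2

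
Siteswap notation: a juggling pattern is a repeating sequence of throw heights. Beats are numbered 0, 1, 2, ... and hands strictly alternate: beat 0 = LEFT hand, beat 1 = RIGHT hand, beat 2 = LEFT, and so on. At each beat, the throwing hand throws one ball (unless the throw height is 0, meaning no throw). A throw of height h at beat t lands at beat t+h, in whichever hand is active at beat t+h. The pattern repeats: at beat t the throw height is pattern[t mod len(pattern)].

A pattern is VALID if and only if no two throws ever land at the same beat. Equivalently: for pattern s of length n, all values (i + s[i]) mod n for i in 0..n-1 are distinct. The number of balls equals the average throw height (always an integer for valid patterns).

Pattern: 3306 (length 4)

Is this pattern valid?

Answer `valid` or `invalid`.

Answer: valid

Derivation:
i=0: (i + s[i]) mod n = (0 + 3) mod 4 = 3
i=1: (i + s[i]) mod n = (1 + 3) mod 4 = 0
i=2: (i + s[i]) mod n = (2 + 0) mod 4 = 2
i=3: (i + s[i]) mod n = (3 + 6) mod 4 = 1
Residues: [3, 0, 2, 1], distinct: True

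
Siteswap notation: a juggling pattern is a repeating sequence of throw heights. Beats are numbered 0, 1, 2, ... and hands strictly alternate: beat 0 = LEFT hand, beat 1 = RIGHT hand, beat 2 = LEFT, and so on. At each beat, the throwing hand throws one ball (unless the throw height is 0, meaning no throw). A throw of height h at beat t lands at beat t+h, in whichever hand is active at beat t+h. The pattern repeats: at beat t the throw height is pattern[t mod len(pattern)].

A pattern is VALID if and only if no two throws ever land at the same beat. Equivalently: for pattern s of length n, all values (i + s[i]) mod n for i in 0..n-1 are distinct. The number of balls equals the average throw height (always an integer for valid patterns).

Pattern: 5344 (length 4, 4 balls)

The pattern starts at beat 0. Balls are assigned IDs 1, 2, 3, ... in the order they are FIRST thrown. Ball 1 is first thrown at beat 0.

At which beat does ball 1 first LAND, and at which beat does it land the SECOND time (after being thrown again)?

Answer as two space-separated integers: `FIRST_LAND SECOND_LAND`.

Beat 0 (L): throw ball1 h=5 -> lands@5:R; in-air after throw: [b1@5:R]
Beat 1 (R): throw ball2 h=3 -> lands@4:L; in-air after throw: [b2@4:L b1@5:R]
Beat 2 (L): throw ball3 h=4 -> lands@6:L; in-air after throw: [b2@4:L b1@5:R b3@6:L]
Beat 3 (R): throw ball4 h=4 -> lands@7:R; in-air after throw: [b2@4:L b1@5:R b3@6:L b4@7:R]
Beat 4 (L): throw ball2 h=5 -> lands@9:R; in-air after throw: [b1@5:R b3@6:L b4@7:R b2@9:R]
Beat 5 (R): throw ball1 h=3 -> lands@8:L; in-air after throw: [b3@6:L b4@7:R b1@8:L b2@9:R]
Beat 6 (L): throw ball3 h=4 -> lands@10:L; in-air after throw: [b4@7:R b1@8:L b2@9:R b3@10:L]
Beat 7 (R): throw ball4 h=4 -> lands@11:R; in-air after throw: [b1@8:L b2@9:R b3@10:L b4@11:R]
Beat 8 (L): throw ball1 h=5 -> lands@13:R; in-air after throw: [b2@9:R b3@10:L b4@11:R b1@13:R]
Ball 1: thrown@0 h=5 -> first land @5; rethrown@5 h=3 -> second land @8

Answer: 5 8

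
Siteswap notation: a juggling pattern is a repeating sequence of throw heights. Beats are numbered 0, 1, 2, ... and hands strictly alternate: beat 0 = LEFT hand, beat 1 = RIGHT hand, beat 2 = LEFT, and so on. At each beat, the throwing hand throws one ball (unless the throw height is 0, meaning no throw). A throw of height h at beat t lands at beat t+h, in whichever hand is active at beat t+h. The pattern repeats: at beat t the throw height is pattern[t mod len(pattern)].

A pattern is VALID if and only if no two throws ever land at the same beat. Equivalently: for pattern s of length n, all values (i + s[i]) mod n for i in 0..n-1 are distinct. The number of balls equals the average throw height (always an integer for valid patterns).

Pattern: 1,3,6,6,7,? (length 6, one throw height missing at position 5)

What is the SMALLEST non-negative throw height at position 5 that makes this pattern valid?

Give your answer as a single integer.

Answer: 1

Derivation:
i=0: (0 + 1) mod 6 = 1
i=1: (1 + 3) mod 6 = 4
i=2: (2 + 6) mod 6 = 2
i=3: (3 + 6) mod 6 = 3
i=4: (4 + 7) mod 6 = 5
i=5: s[i]=? (unknown)
Known residues: [1, 2, 3, 4, 5]; need a permutation of 0..5, so missing residue r = 0
Need (5 + s) mod 6 = 0; smallest s = (0 - 5) mod 6 = 1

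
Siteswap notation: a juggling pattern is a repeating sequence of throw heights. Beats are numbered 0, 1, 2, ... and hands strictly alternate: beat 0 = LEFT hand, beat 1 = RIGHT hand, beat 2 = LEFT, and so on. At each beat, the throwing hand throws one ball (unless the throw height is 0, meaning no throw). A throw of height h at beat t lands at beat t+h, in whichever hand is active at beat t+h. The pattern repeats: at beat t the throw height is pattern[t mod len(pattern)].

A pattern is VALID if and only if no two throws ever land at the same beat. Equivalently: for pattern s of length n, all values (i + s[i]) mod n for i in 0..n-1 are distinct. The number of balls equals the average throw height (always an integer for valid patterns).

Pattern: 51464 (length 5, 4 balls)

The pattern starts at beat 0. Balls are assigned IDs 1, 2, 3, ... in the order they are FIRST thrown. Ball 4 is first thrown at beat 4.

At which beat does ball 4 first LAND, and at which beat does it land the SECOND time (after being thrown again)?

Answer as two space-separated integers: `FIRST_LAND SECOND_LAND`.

Beat 0 (L): throw ball1 h=5 -> lands@5:R; in-air after throw: [b1@5:R]
Beat 1 (R): throw ball2 h=1 -> lands@2:L; in-air after throw: [b2@2:L b1@5:R]
Beat 2 (L): throw ball2 h=4 -> lands@6:L; in-air after throw: [b1@5:R b2@6:L]
Beat 3 (R): throw ball3 h=6 -> lands@9:R; in-air after throw: [b1@5:R b2@6:L b3@9:R]
Beat 4 (L): throw ball4 h=4 -> lands@8:L; in-air after throw: [b1@5:R b2@6:L b4@8:L b3@9:R]
Beat 5 (R): throw ball1 h=5 -> lands@10:L; in-air after throw: [b2@6:L b4@8:L b3@9:R b1@10:L]
Beat 6 (L): throw ball2 h=1 -> lands@7:R; in-air after throw: [b2@7:R b4@8:L b3@9:R b1@10:L]
Beat 7 (R): throw ball2 h=4 -> lands@11:R; in-air after throw: [b4@8:L b3@9:R b1@10:L b2@11:R]
Beat 8 (L): throw ball4 h=6 -> lands@14:L; in-air after throw: [b3@9:R b1@10:L b2@11:R b4@14:L]
Beat 9 (R): throw ball3 h=4 -> lands@13:R; in-air after throw: [b1@10:L b2@11:R b3@13:R b4@14:L]
Beat 10 (L): throw ball1 h=5 -> lands@15:R; in-air after throw: [b2@11:R b3@13:R b4@14:L b1@15:R]
Beat 11 (R): throw ball2 h=1 -> lands@12:L; in-air after throw: [b2@12:L b3@13:R b4@14:L b1@15:R]
Beat 12 (L): throw ball2 h=4 -> lands@16:L; in-air after throw: [b3@13:R b4@14:L b1@15:R b2@16:L]
Beat 13 (R): throw ball3 h=6 -> lands@19:R; in-air after throw: [b4@14:L b1@15:R b2@16:L b3@19:R]
Ball 4: thrown@4 h=4 -> first land @8; rethrown@8 h=6 -> second land @14

Answer: 8 14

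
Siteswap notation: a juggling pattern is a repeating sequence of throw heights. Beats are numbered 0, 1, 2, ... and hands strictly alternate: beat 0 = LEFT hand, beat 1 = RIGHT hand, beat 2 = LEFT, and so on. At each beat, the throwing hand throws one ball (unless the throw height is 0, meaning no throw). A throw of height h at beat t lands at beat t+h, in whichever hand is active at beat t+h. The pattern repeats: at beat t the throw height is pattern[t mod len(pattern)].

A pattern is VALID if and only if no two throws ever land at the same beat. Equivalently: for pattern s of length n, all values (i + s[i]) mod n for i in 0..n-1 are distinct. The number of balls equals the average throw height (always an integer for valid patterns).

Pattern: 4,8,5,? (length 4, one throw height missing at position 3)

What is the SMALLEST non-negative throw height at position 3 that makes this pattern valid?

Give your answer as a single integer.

i=0: (0 + 4) mod 4 = 0
i=1: (1 + 8) mod 4 = 1
i=2: (2 + 5) mod 4 = 3
i=3: s[i]=? (unknown)
Known residues: [0, 1, 3]; need a permutation of 0..3, so missing residue r = 2
Need (3 + s) mod 4 = 2; smallest s = (2 - 3) mod 4 = 3

Answer: 3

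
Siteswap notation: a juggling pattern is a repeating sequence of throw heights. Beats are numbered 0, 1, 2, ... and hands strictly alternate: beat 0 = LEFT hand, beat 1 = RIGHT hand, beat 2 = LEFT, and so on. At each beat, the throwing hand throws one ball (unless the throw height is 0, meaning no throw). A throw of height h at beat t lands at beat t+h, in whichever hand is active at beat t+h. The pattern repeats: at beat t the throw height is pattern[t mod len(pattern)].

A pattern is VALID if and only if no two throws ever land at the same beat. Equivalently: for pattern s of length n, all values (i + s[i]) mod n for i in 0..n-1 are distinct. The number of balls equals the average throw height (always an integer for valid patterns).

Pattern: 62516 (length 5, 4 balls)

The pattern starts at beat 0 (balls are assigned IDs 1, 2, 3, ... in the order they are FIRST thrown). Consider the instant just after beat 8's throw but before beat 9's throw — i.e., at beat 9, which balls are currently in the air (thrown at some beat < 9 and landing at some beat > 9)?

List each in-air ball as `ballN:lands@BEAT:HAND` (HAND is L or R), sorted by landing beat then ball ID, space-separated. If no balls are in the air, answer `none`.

Beat 0 (L): throw ball1 h=6 -> lands@6:L; in-air after throw: [b1@6:L]
Beat 1 (R): throw ball2 h=2 -> lands@3:R; in-air after throw: [b2@3:R b1@6:L]
Beat 2 (L): throw ball3 h=5 -> lands@7:R; in-air after throw: [b2@3:R b1@6:L b3@7:R]
Beat 3 (R): throw ball2 h=1 -> lands@4:L; in-air after throw: [b2@4:L b1@6:L b3@7:R]
Beat 4 (L): throw ball2 h=6 -> lands@10:L; in-air after throw: [b1@6:L b3@7:R b2@10:L]
Beat 5 (R): throw ball4 h=6 -> lands@11:R; in-air after throw: [b1@6:L b3@7:R b2@10:L b4@11:R]
Beat 6 (L): throw ball1 h=2 -> lands@8:L; in-air after throw: [b3@7:R b1@8:L b2@10:L b4@11:R]
Beat 7 (R): throw ball3 h=5 -> lands@12:L; in-air after throw: [b1@8:L b2@10:L b4@11:R b3@12:L]
Beat 8 (L): throw ball1 h=1 -> lands@9:R; in-air after throw: [b1@9:R b2@10:L b4@11:R b3@12:L]
Beat 9 (R): throw ball1 h=6 -> lands@15:R; in-air after throw: [b2@10:L b4@11:R b3@12:L b1@15:R]

Answer: ball2:lands@10:L ball4:lands@11:R ball3:lands@12:L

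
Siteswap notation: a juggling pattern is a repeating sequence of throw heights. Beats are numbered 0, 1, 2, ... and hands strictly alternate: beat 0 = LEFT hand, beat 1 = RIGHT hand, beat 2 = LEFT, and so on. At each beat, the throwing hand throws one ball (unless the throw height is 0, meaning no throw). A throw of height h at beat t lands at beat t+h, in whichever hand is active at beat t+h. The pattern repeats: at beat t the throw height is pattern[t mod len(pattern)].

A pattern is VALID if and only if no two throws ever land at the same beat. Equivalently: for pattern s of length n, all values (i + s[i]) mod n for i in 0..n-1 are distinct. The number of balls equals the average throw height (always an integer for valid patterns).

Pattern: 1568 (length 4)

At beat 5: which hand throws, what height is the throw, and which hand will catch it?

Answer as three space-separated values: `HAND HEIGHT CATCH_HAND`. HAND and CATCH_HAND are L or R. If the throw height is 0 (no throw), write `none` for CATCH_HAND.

Beat 5: 5 mod 2 = 1, so hand = R
Throw height = pattern[5 mod 4] = pattern[1] = 5
Lands at beat 5+5=10, 10 mod 2 = 0, so catch hand = L

Answer: R 5 L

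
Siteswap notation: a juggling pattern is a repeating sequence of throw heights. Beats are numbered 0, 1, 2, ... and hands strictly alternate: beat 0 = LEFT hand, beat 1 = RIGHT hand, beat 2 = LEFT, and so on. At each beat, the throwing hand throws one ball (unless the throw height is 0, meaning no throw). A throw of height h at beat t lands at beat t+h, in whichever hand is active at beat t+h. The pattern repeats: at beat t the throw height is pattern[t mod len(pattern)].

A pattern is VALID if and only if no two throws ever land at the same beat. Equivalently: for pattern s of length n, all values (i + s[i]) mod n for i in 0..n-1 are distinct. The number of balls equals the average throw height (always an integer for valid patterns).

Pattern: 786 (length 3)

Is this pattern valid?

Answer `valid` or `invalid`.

Answer: valid

Derivation:
i=0: (i + s[i]) mod n = (0 + 7) mod 3 = 1
i=1: (i + s[i]) mod n = (1 + 8) mod 3 = 0
i=2: (i + s[i]) mod n = (2 + 6) mod 3 = 2
Residues: [1, 0, 2], distinct: True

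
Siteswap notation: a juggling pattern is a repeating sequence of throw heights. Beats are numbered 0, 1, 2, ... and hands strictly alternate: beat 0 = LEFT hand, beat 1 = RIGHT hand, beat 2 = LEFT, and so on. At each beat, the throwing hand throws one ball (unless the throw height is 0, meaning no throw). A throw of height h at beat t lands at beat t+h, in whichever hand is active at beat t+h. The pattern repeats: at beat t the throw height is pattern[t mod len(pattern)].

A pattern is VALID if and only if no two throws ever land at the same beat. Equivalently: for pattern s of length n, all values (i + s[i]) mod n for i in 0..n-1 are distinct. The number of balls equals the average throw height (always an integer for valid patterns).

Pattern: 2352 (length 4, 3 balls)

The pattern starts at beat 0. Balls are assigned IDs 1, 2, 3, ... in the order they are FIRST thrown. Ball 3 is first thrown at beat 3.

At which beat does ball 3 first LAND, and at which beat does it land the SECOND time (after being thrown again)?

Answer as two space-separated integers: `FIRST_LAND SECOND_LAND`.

Beat 0 (L): throw ball1 h=2 -> lands@2:L; in-air after throw: [b1@2:L]
Beat 1 (R): throw ball2 h=3 -> lands@4:L; in-air after throw: [b1@2:L b2@4:L]
Beat 2 (L): throw ball1 h=5 -> lands@7:R; in-air after throw: [b2@4:L b1@7:R]
Beat 3 (R): throw ball3 h=2 -> lands@5:R; in-air after throw: [b2@4:L b3@5:R b1@7:R]
Beat 4 (L): throw ball2 h=2 -> lands@6:L; in-air after throw: [b3@5:R b2@6:L b1@7:R]
Beat 5 (R): throw ball3 h=3 -> lands@8:L; in-air after throw: [b2@6:L b1@7:R b3@8:L]
Beat 6 (L): throw ball2 h=5 -> lands@11:R; in-air after throw: [b1@7:R b3@8:L b2@11:R]
Beat 7 (R): throw ball1 h=2 -> lands@9:R; in-air after throw: [b3@8:L b1@9:R b2@11:R]
Beat 8 (L): throw ball3 h=2 -> lands@10:L; in-air after throw: [b1@9:R b3@10:L b2@11:R]
Ball 3: thrown@3 h=2 -> first land @5; rethrown@5 h=3 -> second land @8

Answer: 5 8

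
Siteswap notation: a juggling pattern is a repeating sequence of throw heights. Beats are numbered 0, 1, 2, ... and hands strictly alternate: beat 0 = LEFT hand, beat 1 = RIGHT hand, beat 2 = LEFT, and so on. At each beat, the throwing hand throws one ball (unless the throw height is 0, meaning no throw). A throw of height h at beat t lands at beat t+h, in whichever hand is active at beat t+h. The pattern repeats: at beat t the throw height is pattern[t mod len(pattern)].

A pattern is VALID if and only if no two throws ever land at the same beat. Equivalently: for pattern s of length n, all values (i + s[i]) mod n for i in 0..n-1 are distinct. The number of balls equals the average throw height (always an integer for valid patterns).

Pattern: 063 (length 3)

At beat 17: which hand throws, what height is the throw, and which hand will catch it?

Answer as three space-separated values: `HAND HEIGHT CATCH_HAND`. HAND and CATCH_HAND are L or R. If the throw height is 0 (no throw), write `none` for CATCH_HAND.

Answer: R 3 L

Derivation:
Beat 17: 17 mod 2 = 1, so hand = R
Throw height = pattern[17 mod 3] = pattern[2] = 3
Lands at beat 17+3=20, 20 mod 2 = 0, so catch hand = L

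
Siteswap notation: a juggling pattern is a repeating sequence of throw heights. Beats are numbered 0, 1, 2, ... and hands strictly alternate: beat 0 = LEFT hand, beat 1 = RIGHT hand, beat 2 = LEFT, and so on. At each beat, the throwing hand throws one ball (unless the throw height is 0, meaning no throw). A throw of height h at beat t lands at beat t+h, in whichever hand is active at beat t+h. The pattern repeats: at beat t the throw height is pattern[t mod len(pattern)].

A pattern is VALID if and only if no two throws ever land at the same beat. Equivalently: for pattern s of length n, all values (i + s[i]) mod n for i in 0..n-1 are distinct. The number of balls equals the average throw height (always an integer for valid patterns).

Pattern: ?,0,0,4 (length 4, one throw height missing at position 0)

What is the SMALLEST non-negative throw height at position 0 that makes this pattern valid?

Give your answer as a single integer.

i=0: s[i]=? (unknown)
i=1: (1 + 0) mod 4 = 1
i=2: (2 + 0) mod 4 = 2
i=3: (3 + 4) mod 4 = 3
Known residues: [1, 2, 3]; need a permutation of 0..3, so missing residue r = 0
Need (0 + s) mod 4 = 0; smallest s = (0 - 0) mod 4 = 0

Answer: 0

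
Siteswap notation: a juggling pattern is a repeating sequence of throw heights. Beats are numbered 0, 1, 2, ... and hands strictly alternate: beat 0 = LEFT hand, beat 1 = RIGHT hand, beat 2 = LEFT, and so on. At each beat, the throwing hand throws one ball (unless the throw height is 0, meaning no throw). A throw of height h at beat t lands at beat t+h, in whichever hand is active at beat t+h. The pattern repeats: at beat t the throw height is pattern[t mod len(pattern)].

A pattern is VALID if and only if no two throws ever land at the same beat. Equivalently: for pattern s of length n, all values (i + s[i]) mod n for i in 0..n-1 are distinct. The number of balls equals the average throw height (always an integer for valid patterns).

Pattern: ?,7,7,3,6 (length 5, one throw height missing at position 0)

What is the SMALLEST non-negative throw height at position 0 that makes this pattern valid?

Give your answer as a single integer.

Answer: 2

Derivation:
i=0: s[i]=? (unknown)
i=1: (1 + 7) mod 5 = 3
i=2: (2 + 7) mod 5 = 4
i=3: (3 + 3) mod 5 = 1
i=4: (4 + 6) mod 5 = 0
Known residues: [0, 1, 3, 4]; need a permutation of 0..4, so missing residue r = 2
Need (0 + s) mod 5 = 2; smallest s = (2 - 0) mod 5 = 2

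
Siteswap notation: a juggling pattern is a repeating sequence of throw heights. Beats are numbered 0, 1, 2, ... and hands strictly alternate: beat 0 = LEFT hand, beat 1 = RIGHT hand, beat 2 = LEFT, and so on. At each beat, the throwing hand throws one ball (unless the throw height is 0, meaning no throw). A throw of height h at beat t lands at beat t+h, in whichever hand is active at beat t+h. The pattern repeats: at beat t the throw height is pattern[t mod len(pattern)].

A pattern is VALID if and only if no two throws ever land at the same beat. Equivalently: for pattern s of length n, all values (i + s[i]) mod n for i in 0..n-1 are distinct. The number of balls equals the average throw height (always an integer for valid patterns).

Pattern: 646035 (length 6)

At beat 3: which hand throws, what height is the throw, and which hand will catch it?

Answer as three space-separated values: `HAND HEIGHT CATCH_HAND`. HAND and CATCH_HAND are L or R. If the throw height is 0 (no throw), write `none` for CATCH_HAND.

Answer: R 0 none

Derivation:
Beat 3: 3 mod 2 = 1, so hand = R
Throw height = pattern[3 mod 6] = pattern[3] = 0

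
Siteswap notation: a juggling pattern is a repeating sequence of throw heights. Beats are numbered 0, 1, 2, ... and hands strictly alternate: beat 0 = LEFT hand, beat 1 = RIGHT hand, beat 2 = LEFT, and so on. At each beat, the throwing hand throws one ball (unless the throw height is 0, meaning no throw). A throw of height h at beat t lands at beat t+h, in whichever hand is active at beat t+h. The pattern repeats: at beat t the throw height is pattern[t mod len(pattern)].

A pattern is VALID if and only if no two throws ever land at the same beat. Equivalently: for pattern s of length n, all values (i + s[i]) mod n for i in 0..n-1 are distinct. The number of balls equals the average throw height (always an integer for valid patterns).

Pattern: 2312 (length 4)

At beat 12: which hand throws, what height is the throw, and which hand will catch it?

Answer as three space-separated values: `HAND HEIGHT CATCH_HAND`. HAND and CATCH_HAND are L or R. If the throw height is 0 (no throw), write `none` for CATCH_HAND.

Answer: L 2 L

Derivation:
Beat 12: 12 mod 2 = 0, so hand = L
Throw height = pattern[12 mod 4] = pattern[0] = 2
Lands at beat 12+2=14, 14 mod 2 = 0, so catch hand = L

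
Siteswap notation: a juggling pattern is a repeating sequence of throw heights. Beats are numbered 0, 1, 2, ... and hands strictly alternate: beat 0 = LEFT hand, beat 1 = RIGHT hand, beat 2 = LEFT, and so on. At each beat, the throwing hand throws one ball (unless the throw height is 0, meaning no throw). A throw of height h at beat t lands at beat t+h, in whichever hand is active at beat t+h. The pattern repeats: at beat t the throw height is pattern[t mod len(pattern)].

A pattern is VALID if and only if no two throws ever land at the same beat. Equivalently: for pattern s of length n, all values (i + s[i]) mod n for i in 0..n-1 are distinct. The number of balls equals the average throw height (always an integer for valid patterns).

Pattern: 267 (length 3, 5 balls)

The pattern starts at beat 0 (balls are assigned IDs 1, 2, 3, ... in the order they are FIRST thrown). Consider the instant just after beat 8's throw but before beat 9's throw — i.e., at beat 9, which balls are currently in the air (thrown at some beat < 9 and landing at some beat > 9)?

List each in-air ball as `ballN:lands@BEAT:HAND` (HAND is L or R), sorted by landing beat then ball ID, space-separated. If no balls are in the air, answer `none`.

Answer: ball4:lands@10:L ball3:lands@12:L ball2:lands@13:R ball5:lands@15:R

Derivation:
Beat 0 (L): throw ball1 h=2 -> lands@2:L; in-air after throw: [b1@2:L]
Beat 1 (R): throw ball2 h=6 -> lands@7:R; in-air after throw: [b1@2:L b2@7:R]
Beat 2 (L): throw ball1 h=7 -> lands@9:R; in-air after throw: [b2@7:R b1@9:R]
Beat 3 (R): throw ball3 h=2 -> lands@5:R; in-air after throw: [b3@5:R b2@7:R b1@9:R]
Beat 4 (L): throw ball4 h=6 -> lands@10:L; in-air after throw: [b3@5:R b2@7:R b1@9:R b4@10:L]
Beat 5 (R): throw ball3 h=7 -> lands@12:L; in-air after throw: [b2@7:R b1@9:R b4@10:L b3@12:L]
Beat 6 (L): throw ball5 h=2 -> lands@8:L; in-air after throw: [b2@7:R b5@8:L b1@9:R b4@10:L b3@12:L]
Beat 7 (R): throw ball2 h=6 -> lands@13:R; in-air after throw: [b5@8:L b1@9:R b4@10:L b3@12:L b2@13:R]
Beat 8 (L): throw ball5 h=7 -> lands@15:R; in-air after throw: [b1@9:R b4@10:L b3@12:L b2@13:R b5@15:R]
Beat 9 (R): throw ball1 h=2 -> lands@11:R; in-air after throw: [b4@10:L b1@11:R b3@12:L b2@13:R b5@15:R]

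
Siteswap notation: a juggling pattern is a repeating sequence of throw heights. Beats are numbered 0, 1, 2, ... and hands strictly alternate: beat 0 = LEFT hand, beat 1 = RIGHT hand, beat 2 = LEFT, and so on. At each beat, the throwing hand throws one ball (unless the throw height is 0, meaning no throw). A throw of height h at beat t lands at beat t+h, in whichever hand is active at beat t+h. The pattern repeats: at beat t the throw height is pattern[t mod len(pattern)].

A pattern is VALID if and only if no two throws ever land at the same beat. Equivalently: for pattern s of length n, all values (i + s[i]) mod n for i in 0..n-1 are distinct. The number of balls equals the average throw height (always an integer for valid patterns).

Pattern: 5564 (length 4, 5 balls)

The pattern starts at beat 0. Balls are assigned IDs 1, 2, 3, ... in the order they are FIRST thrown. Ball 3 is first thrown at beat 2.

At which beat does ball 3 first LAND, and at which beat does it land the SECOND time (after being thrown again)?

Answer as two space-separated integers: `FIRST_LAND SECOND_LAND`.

Beat 0 (L): throw ball1 h=5 -> lands@5:R; in-air after throw: [b1@5:R]
Beat 1 (R): throw ball2 h=5 -> lands@6:L; in-air after throw: [b1@5:R b2@6:L]
Beat 2 (L): throw ball3 h=6 -> lands@8:L; in-air after throw: [b1@5:R b2@6:L b3@8:L]
Beat 3 (R): throw ball4 h=4 -> lands@7:R; in-air after throw: [b1@5:R b2@6:L b4@7:R b3@8:L]
Beat 4 (L): throw ball5 h=5 -> lands@9:R; in-air after throw: [b1@5:R b2@6:L b4@7:R b3@8:L b5@9:R]
Beat 5 (R): throw ball1 h=5 -> lands@10:L; in-air after throw: [b2@6:L b4@7:R b3@8:L b5@9:R b1@10:L]
Beat 6 (L): throw ball2 h=6 -> lands@12:L; in-air after throw: [b4@7:R b3@8:L b5@9:R b1@10:L b2@12:L]
Beat 7 (R): throw ball4 h=4 -> lands@11:R; in-air after throw: [b3@8:L b5@9:R b1@10:L b4@11:R b2@12:L]
Beat 8 (L): throw ball3 h=5 -> lands@13:R; in-air after throw: [b5@9:R b1@10:L b4@11:R b2@12:L b3@13:R]
Beat 9 (R): throw ball5 h=5 -> lands@14:L; in-air after throw: [b1@10:L b4@11:R b2@12:L b3@13:R b5@14:L]
Beat 10 (L): throw ball1 h=6 -> lands@16:L; in-air after throw: [b4@11:R b2@12:L b3@13:R b5@14:L b1@16:L]
Beat 11 (R): throw ball4 h=4 -> lands@15:R; in-air after throw: [b2@12:L b3@13:R b5@14:L b4@15:R b1@16:L]
Beat 12 (L): throw ball2 h=5 -> lands@17:R; in-air after throw: [b3@13:R b5@14:L b4@15:R b1@16:L b2@17:R]
Beat 13 (R): throw ball3 h=5 -> lands@18:L; in-air after throw: [b5@14:L b4@15:R b1@16:L b2@17:R b3@18:L]
Ball 3: thrown@2 h=6 -> first land @8; rethrown@8 h=5 -> second land @13

Answer: 8 13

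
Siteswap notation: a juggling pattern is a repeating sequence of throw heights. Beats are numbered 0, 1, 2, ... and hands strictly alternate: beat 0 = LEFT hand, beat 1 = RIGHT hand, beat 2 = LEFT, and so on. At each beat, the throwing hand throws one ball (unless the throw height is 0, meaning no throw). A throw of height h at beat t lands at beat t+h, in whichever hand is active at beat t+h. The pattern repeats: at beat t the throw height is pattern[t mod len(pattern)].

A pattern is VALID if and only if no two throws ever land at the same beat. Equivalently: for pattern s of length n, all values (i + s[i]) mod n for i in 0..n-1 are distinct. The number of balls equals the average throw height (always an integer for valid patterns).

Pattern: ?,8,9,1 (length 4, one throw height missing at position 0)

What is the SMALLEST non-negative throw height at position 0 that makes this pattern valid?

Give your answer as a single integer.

Answer: 2

Derivation:
i=0: s[i]=? (unknown)
i=1: (1 + 8) mod 4 = 1
i=2: (2 + 9) mod 4 = 3
i=3: (3 + 1) mod 4 = 0
Known residues: [0, 1, 3]; need a permutation of 0..3, so missing residue r = 2
Need (0 + s) mod 4 = 2; smallest s = (2 - 0) mod 4 = 2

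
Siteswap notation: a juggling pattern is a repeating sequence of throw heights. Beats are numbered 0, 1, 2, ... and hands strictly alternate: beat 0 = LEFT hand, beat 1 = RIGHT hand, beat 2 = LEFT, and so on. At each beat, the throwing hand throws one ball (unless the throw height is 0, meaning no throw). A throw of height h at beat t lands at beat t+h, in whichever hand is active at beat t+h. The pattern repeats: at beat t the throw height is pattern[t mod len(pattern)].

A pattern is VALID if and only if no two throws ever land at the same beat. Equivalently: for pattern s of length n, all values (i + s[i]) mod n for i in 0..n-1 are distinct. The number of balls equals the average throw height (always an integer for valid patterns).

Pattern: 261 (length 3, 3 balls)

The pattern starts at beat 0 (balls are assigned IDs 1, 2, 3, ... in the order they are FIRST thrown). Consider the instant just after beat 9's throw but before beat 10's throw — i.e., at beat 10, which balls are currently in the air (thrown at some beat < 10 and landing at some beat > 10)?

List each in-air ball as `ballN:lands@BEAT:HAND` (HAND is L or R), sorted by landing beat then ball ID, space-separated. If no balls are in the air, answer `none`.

Beat 0 (L): throw ball1 h=2 -> lands@2:L; in-air after throw: [b1@2:L]
Beat 1 (R): throw ball2 h=6 -> lands@7:R; in-air after throw: [b1@2:L b2@7:R]
Beat 2 (L): throw ball1 h=1 -> lands@3:R; in-air after throw: [b1@3:R b2@7:R]
Beat 3 (R): throw ball1 h=2 -> lands@5:R; in-air after throw: [b1@5:R b2@7:R]
Beat 4 (L): throw ball3 h=6 -> lands@10:L; in-air after throw: [b1@5:R b2@7:R b3@10:L]
Beat 5 (R): throw ball1 h=1 -> lands@6:L; in-air after throw: [b1@6:L b2@7:R b3@10:L]
Beat 6 (L): throw ball1 h=2 -> lands@8:L; in-air after throw: [b2@7:R b1@8:L b3@10:L]
Beat 7 (R): throw ball2 h=6 -> lands@13:R; in-air after throw: [b1@8:L b3@10:L b2@13:R]
Beat 8 (L): throw ball1 h=1 -> lands@9:R; in-air after throw: [b1@9:R b3@10:L b2@13:R]
Beat 9 (R): throw ball1 h=2 -> lands@11:R; in-air after throw: [b3@10:L b1@11:R b2@13:R]
Beat 10 (L): throw ball3 h=6 -> lands@16:L; in-air after throw: [b1@11:R b2@13:R b3@16:L]

Answer: ball1:lands@11:R ball2:lands@13:R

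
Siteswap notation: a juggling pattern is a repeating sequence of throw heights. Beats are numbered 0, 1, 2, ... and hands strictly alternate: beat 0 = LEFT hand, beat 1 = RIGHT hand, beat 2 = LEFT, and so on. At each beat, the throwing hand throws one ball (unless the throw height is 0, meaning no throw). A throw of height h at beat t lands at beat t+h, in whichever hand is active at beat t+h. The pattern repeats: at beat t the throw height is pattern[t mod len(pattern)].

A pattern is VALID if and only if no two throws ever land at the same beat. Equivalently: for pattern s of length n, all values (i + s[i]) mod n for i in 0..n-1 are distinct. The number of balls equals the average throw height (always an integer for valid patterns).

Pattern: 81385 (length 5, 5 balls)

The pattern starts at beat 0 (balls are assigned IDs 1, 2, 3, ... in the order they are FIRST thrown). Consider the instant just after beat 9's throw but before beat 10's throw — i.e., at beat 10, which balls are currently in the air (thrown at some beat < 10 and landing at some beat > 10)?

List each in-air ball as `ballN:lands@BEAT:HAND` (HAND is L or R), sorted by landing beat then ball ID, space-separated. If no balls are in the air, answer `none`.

Beat 0 (L): throw ball1 h=8 -> lands@8:L; in-air after throw: [b1@8:L]
Beat 1 (R): throw ball2 h=1 -> lands@2:L; in-air after throw: [b2@2:L b1@8:L]
Beat 2 (L): throw ball2 h=3 -> lands@5:R; in-air after throw: [b2@5:R b1@8:L]
Beat 3 (R): throw ball3 h=8 -> lands@11:R; in-air after throw: [b2@5:R b1@8:L b3@11:R]
Beat 4 (L): throw ball4 h=5 -> lands@9:R; in-air after throw: [b2@5:R b1@8:L b4@9:R b3@11:R]
Beat 5 (R): throw ball2 h=8 -> lands@13:R; in-air after throw: [b1@8:L b4@9:R b3@11:R b2@13:R]
Beat 6 (L): throw ball5 h=1 -> lands@7:R; in-air after throw: [b5@7:R b1@8:L b4@9:R b3@11:R b2@13:R]
Beat 7 (R): throw ball5 h=3 -> lands@10:L; in-air after throw: [b1@8:L b4@9:R b5@10:L b3@11:R b2@13:R]
Beat 8 (L): throw ball1 h=8 -> lands@16:L; in-air after throw: [b4@9:R b5@10:L b3@11:R b2@13:R b1@16:L]
Beat 9 (R): throw ball4 h=5 -> lands@14:L; in-air after throw: [b5@10:L b3@11:R b2@13:R b4@14:L b1@16:L]
Beat 10 (L): throw ball5 h=8 -> lands@18:L; in-air after throw: [b3@11:R b2@13:R b4@14:L b1@16:L b5@18:L]

Answer: ball3:lands@11:R ball2:lands@13:R ball4:lands@14:L ball1:lands@16:L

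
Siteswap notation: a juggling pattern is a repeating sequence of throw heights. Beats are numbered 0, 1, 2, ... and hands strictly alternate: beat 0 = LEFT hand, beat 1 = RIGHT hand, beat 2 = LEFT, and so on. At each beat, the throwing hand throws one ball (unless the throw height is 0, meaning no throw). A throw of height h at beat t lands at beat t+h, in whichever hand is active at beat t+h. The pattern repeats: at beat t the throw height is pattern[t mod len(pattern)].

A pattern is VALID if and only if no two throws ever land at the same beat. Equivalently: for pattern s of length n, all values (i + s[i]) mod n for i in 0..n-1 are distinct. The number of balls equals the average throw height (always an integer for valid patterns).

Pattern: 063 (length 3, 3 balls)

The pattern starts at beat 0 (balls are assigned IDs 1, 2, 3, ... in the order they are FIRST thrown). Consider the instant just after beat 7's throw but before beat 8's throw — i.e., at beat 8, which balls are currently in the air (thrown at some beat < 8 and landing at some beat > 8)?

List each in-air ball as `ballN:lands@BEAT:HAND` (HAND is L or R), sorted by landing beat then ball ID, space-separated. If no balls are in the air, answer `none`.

Answer: ball3:lands@10:L ball1:lands@13:R

Derivation:
Beat 1 (R): throw ball1 h=6 -> lands@7:R; in-air after throw: [b1@7:R]
Beat 2 (L): throw ball2 h=3 -> lands@5:R; in-air after throw: [b2@5:R b1@7:R]
Beat 4 (L): throw ball3 h=6 -> lands@10:L; in-air after throw: [b2@5:R b1@7:R b3@10:L]
Beat 5 (R): throw ball2 h=3 -> lands@8:L; in-air after throw: [b1@7:R b2@8:L b3@10:L]
Beat 7 (R): throw ball1 h=6 -> lands@13:R; in-air after throw: [b2@8:L b3@10:L b1@13:R]
Beat 8 (L): throw ball2 h=3 -> lands@11:R; in-air after throw: [b3@10:L b2@11:R b1@13:R]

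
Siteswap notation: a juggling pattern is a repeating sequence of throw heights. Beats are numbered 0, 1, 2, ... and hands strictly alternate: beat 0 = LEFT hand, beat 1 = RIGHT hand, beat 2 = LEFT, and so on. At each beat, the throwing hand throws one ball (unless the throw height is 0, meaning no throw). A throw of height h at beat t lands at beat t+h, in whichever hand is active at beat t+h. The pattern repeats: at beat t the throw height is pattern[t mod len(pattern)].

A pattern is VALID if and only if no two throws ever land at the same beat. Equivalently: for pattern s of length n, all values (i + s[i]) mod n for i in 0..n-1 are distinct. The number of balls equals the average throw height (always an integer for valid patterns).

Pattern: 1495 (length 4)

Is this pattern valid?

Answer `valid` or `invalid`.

Answer: invalid

Derivation:
i=0: (i + s[i]) mod n = (0 + 1) mod 4 = 1
i=1: (i + s[i]) mod n = (1 + 4) mod 4 = 1
i=2: (i + s[i]) mod n = (2 + 9) mod 4 = 3
i=3: (i + s[i]) mod n = (3 + 5) mod 4 = 0
Residues: [1, 1, 3, 0], distinct: False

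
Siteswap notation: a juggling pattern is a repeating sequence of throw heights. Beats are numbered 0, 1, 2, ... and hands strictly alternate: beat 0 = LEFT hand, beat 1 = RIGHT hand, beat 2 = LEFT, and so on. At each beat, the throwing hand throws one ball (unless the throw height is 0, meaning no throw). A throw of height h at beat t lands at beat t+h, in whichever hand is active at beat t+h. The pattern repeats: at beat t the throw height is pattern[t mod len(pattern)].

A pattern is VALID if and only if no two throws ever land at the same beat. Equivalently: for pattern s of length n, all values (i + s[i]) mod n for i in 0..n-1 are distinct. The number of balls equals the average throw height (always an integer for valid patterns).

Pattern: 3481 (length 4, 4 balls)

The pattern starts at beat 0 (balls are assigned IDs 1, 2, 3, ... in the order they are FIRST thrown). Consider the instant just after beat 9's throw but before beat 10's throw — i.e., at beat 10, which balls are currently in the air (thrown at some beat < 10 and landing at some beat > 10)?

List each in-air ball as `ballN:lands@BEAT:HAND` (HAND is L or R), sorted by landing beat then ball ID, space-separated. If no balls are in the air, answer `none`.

Answer: ball1:lands@11:R ball2:lands@13:R ball4:lands@14:L

Derivation:
Beat 0 (L): throw ball1 h=3 -> lands@3:R; in-air after throw: [b1@3:R]
Beat 1 (R): throw ball2 h=4 -> lands@5:R; in-air after throw: [b1@3:R b2@5:R]
Beat 2 (L): throw ball3 h=8 -> lands@10:L; in-air after throw: [b1@3:R b2@5:R b3@10:L]
Beat 3 (R): throw ball1 h=1 -> lands@4:L; in-air after throw: [b1@4:L b2@5:R b3@10:L]
Beat 4 (L): throw ball1 h=3 -> lands@7:R; in-air after throw: [b2@5:R b1@7:R b3@10:L]
Beat 5 (R): throw ball2 h=4 -> lands@9:R; in-air after throw: [b1@7:R b2@9:R b3@10:L]
Beat 6 (L): throw ball4 h=8 -> lands@14:L; in-air after throw: [b1@7:R b2@9:R b3@10:L b4@14:L]
Beat 7 (R): throw ball1 h=1 -> lands@8:L; in-air after throw: [b1@8:L b2@9:R b3@10:L b4@14:L]
Beat 8 (L): throw ball1 h=3 -> lands@11:R; in-air after throw: [b2@9:R b3@10:L b1@11:R b4@14:L]
Beat 9 (R): throw ball2 h=4 -> lands@13:R; in-air after throw: [b3@10:L b1@11:R b2@13:R b4@14:L]
Beat 10 (L): throw ball3 h=8 -> lands@18:L; in-air after throw: [b1@11:R b2@13:R b4@14:L b3@18:L]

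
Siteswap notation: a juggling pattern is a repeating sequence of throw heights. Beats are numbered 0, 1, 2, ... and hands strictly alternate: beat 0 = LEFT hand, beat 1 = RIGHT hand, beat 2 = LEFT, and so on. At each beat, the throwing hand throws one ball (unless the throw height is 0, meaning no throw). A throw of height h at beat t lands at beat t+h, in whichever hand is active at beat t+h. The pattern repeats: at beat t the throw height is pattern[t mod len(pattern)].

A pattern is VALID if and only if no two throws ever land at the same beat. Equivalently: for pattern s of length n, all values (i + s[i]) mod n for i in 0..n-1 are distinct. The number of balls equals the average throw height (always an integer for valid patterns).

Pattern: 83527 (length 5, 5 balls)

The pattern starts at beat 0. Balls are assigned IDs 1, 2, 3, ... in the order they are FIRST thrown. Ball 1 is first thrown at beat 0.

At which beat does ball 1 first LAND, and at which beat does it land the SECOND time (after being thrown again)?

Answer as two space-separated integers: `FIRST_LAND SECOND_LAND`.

Beat 0 (L): throw ball1 h=8 -> lands@8:L; in-air after throw: [b1@8:L]
Beat 1 (R): throw ball2 h=3 -> lands@4:L; in-air after throw: [b2@4:L b1@8:L]
Beat 2 (L): throw ball3 h=5 -> lands@7:R; in-air after throw: [b2@4:L b3@7:R b1@8:L]
Beat 3 (R): throw ball4 h=2 -> lands@5:R; in-air after throw: [b2@4:L b4@5:R b3@7:R b1@8:L]
Beat 4 (L): throw ball2 h=7 -> lands@11:R; in-air after throw: [b4@5:R b3@7:R b1@8:L b2@11:R]
Beat 5 (R): throw ball4 h=8 -> lands@13:R; in-air after throw: [b3@7:R b1@8:L b2@11:R b4@13:R]
Beat 6 (L): throw ball5 h=3 -> lands@9:R; in-air after throw: [b3@7:R b1@8:L b5@9:R b2@11:R b4@13:R]
Beat 7 (R): throw ball3 h=5 -> lands@12:L; in-air after throw: [b1@8:L b5@9:R b2@11:R b3@12:L b4@13:R]
Beat 8 (L): throw ball1 h=2 -> lands@10:L; in-air after throw: [b5@9:R b1@10:L b2@11:R b3@12:L b4@13:R]
Beat 9 (R): throw ball5 h=7 -> lands@16:L; in-air after throw: [b1@10:L b2@11:R b3@12:L b4@13:R b5@16:L]
Beat 10 (L): throw ball1 h=8 -> lands@18:L; in-air after throw: [b2@11:R b3@12:L b4@13:R b5@16:L b1@18:L]
Ball 1: thrown@0 h=8 -> first land @8; rethrown@8 h=2 -> second land @10

Answer: 8 10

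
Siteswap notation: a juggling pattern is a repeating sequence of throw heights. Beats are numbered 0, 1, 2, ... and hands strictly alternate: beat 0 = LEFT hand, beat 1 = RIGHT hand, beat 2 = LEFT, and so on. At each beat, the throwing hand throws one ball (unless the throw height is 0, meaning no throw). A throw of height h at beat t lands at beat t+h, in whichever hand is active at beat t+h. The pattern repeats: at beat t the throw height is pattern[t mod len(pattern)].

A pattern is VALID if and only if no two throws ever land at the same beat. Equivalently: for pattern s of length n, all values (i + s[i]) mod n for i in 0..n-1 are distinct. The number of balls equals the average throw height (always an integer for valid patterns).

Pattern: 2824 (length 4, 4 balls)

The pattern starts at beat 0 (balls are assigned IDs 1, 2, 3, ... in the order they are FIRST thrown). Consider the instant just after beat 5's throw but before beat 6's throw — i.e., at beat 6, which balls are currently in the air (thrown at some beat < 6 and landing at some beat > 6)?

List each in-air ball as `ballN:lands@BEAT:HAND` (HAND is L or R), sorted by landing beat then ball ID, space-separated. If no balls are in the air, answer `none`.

Beat 0 (L): throw ball1 h=2 -> lands@2:L; in-air after throw: [b1@2:L]
Beat 1 (R): throw ball2 h=8 -> lands@9:R; in-air after throw: [b1@2:L b2@9:R]
Beat 2 (L): throw ball1 h=2 -> lands@4:L; in-air after throw: [b1@4:L b2@9:R]
Beat 3 (R): throw ball3 h=4 -> lands@7:R; in-air after throw: [b1@4:L b3@7:R b2@9:R]
Beat 4 (L): throw ball1 h=2 -> lands@6:L; in-air after throw: [b1@6:L b3@7:R b2@9:R]
Beat 5 (R): throw ball4 h=8 -> lands@13:R; in-air after throw: [b1@6:L b3@7:R b2@9:R b4@13:R]
Beat 6 (L): throw ball1 h=2 -> lands@8:L; in-air after throw: [b3@7:R b1@8:L b2@9:R b4@13:R]

Answer: ball3:lands@7:R ball2:lands@9:R ball4:lands@13:R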